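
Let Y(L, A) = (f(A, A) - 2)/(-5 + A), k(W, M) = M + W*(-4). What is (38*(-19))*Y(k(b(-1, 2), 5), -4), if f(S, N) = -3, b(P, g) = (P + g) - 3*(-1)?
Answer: -3610/9 ≈ -401.11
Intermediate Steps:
b(P, g) = 3 + P + g (b(P, g) = (P + g) + 3 = 3 + P + g)
k(W, M) = M - 4*W
Y(L, A) = -5/(-5 + A) (Y(L, A) = (-3 - 2)/(-5 + A) = -5/(-5 + A))
(38*(-19))*Y(k(b(-1, 2), 5), -4) = (38*(-19))*(-5/(-5 - 4)) = -(-3610)/(-9) = -(-3610)*(-1)/9 = -722*5/9 = -3610/9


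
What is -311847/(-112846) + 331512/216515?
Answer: 104929356357/24432851690 ≈ 4.2946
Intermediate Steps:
-311847/(-112846) + 331512/216515 = -311847*(-1/112846) + 331512*(1/216515) = 311847/112846 + 331512/216515 = 104929356357/24432851690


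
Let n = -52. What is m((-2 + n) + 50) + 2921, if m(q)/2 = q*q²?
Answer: 2793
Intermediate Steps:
m(q) = 2*q³ (m(q) = 2*(q*q²) = 2*q³)
m((-2 + n) + 50) + 2921 = 2*((-2 - 52) + 50)³ + 2921 = 2*(-54 + 50)³ + 2921 = 2*(-4)³ + 2921 = 2*(-64) + 2921 = -128 + 2921 = 2793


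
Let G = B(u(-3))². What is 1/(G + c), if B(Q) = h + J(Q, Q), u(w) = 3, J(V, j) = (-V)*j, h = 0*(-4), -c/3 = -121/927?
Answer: 309/25150 ≈ 0.012286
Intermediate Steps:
c = 121/309 (c = -(-363)/927 = -3*(-121/927) = 121/309 ≈ 0.39159)
h = 0
J(V, j) = -V*j
B(Q) = -Q² (B(Q) = 0 - Q*Q = 0 - Q² = -Q²)
G = 81 (G = (-1*3²)² = (-1*9)² = (-9)² = 81)
1/(G + c) = 1/(81 + 121/309) = 1/(25150/309) = 309/25150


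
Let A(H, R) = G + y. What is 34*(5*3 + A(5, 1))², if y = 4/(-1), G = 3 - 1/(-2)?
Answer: 14297/2 ≈ 7148.5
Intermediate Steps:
G = 7/2 (G = 3 - (-1)/2 = 3 - 1*(-½) = 3 + ½ = 7/2 ≈ 3.5000)
y = -4 (y = 4*(-1) = -4)
A(H, R) = -½ (A(H, R) = 7/2 - 4 = -½)
34*(5*3 + A(5, 1))² = 34*(5*3 - ½)² = 34*(15 - ½)² = 34*(29/2)² = 34*(841/4) = 14297/2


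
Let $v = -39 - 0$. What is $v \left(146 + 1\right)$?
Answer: $-5733$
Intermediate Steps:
$v = -39$ ($v = -39 + 0 = -39$)
$v \left(146 + 1\right) = - 39 \left(146 + 1\right) = \left(-39\right) 147 = -5733$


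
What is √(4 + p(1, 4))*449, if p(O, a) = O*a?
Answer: 898*√2 ≈ 1270.0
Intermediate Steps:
√(4 + p(1, 4))*449 = √(4 + 1*4)*449 = √(4 + 4)*449 = √8*449 = (2*√2)*449 = 898*√2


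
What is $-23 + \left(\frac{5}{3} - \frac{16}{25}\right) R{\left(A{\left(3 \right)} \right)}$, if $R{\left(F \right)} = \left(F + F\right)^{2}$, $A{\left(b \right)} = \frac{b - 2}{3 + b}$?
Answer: $- \frac{15448}{675} \approx -22.886$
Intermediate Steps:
$A{\left(b \right)} = \frac{-2 + b}{3 + b}$
$R{\left(F \right)} = 4 F^{2}$ ($R{\left(F \right)} = \left(2 F\right)^{2} = 4 F^{2}$)
$-23 + \left(\frac{5}{3} - \frac{16}{25}\right) R{\left(A{\left(3 \right)} \right)} = -23 + \left(\frac{5}{3} - \frac{16}{25}\right) 4 \left(\frac{-2 + 3}{3 + 3}\right)^{2} = -23 + \left(5 \cdot \frac{1}{3} - \frac{16}{25}\right) 4 \left(\frac{1}{6} \cdot 1\right)^{2} = -23 + \left(\frac{5}{3} - \frac{16}{25}\right) 4 \left(\frac{1}{6} \cdot 1\right)^{2} = -23 + \frac{77 \cdot \frac{4}{36}}{75} = -23 + \frac{77 \cdot 4 \cdot \frac{1}{36}}{75} = -23 + \frac{77}{75} \cdot \frac{1}{9} = -23 + \frac{77}{675} = - \frac{15448}{675}$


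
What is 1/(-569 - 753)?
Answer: -1/1322 ≈ -0.00075643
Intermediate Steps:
1/(-569 - 753) = 1/(-1322) = -1/1322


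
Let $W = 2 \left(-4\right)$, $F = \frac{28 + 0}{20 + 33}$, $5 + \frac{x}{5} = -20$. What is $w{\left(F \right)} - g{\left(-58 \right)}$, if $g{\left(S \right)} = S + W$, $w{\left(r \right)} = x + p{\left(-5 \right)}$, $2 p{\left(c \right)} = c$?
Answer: $- \frac{123}{2} \approx -61.5$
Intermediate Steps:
$x = -125$ ($x = -25 + 5 \left(-20\right) = -25 - 100 = -125$)
$p{\left(c \right)} = \frac{c}{2}$
$F = \frac{28}{53} \approx 0.5283$
$w{\left(r \right)} = - \frac{255}{2}$ ($w{\left(r \right)} = -125 + \frac{1}{2} \left(-5\right) = -125 - \frac{5}{2} = - \frac{255}{2}$)
$W = -8$
$g{\left(S \right)} = -8 + S$ ($g{\left(S \right)} = S - 8 = -8 + S$)
$w{\left(F \right)} - g{\left(-58 \right)} = - \frac{255}{2} - \left(-8 - 58\right) = - \frac{255}{2} - -66 = - \frac{255}{2} + 66 = - \frac{123}{2}$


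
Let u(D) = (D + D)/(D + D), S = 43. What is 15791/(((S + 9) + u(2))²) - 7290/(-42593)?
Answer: 693063673/119643737 ≈ 5.7927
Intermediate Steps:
u(D) = 1 (u(D) = (2*D)/((2*D)) = (2*D)*(1/(2*D)) = 1)
15791/(((S + 9) + u(2))²) - 7290/(-42593) = 15791/(((43 + 9) + 1)²) - 7290/(-42593) = 15791/((52 + 1)²) - 7290*(-1/42593) = 15791/(53²) + 7290/42593 = 15791/2809 + 7290/42593 = 693063673/119643737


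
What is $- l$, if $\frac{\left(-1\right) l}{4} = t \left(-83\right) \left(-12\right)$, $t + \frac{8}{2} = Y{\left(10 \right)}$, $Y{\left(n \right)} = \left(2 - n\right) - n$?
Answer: $-87648$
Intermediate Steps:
$Y{\left(n \right)} = 2 - 2 n$
$t = -22$ ($t = -4 + \left(2 - 20\right) = -4 - 18 = -22$)
$l = 87648$ ($l = - 4 \left(-22\right) \left(-83\right) \left(-12\right) = - 4 \cdot 1826 \left(-12\right) = \left(-4\right) \left(-21912\right) = 87648$)
$- l = \left(-1\right) 87648 = -87648$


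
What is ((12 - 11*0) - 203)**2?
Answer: 36481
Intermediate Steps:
((12 - 11*0) - 203)**2 = ((12 + 0) - 203)**2 = (12 - 203)**2 = (-191)**2 = 36481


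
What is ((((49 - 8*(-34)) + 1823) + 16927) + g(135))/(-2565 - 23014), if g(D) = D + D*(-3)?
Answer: -18801/25579 ≈ -0.73502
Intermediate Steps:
g(D) = -2*D (g(D) = D - 3*D = -2*D)
((((49 - 8*(-34)) + 1823) + 16927) + g(135))/(-2565 - 23014) = ((((49 - 8*(-34)) + 1823) + 16927) - 2*135)/(-2565 - 23014) = ((((49 + 272) + 1823) + 16927) - 270)/(-25579) = (((321 + 1823) + 16927) - 270)*(-1/25579) = ((2144 + 16927) - 270)*(-1/25579) = (19071 - 270)*(-1/25579) = 18801*(-1/25579) = -18801/25579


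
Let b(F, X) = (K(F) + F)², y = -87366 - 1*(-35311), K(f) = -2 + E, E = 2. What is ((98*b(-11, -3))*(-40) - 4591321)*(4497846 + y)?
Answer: -22520781167031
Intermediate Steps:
K(f) = 0 (K(f) = -2 + 2 = 0)
y = -52055 (y = -87366 + 35311 = -52055)
b(F, X) = F² (b(F, X) = (0 + F)² = F²)
((98*b(-11, -3))*(-40) - 4591321)*(4497846 + y) = ((98*(-11)²)*(-40) - 4591321)*(4497846 - 52055) = ((98*121)*(-40) - 4591321)*4445791 = (11858*(-40) - 4591321)*4445791 = (-474320 - 4591321)*4445791 = -5065641*4445791 = -22520781167031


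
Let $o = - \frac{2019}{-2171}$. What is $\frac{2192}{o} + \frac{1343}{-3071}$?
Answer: $\frac{14611661555}{6200349} \approx 2356.6$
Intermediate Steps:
$o = \frac{2019}{2171}$ ($o = \left(-2019\right) \left(- \frac{1}{2171}\right) = \frac{2019}{2171} \approx 0.92999$)
$\frac{2192}{o} + \frac{1343}{-3071} = \frac{2192}{\frac{2019}{2171}} + \frac{1343}{-3071} = 2192 \cdot \frac{2171}{2019} + 1343 \left(- \frac{1}{3071}\right) = \frac{4758832}{2019} - \frac{1343}{3071} = \frac{14611661555}{6200349}$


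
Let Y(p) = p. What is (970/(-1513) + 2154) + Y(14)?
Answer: 3279214/1513 ≈ 2167.4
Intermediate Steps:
(970/(-1513) + 2154) + Y(14) = (970/(-1513) + 2154) + 14 = (970*(-1/1513) + 2154) + 14 = (-970/1513 + 2154) + 14 = 3258032/1513 + 14 = 3279214/1513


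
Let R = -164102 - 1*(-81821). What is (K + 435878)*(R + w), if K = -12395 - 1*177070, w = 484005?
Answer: 98990016012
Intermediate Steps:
K = -189465 (K = -12395 - 177070 = -189465)
R = -82281 (R = -164102 + 81821 = -82281)
(K + 435878)*(R + w) = (-189465 + 435878)*(-82281 + 484005) = 246413*401724 = 98990016012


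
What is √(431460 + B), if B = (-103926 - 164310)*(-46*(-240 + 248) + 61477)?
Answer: 6*I*√455311174 ≈ 1.2803e+5*I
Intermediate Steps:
B = -16391633724 (B = -268236*(-46*8 + 61477) = -268236*(-368 + 61477) = -268236*61109 = -16391633724)
√(431460 + B) = √(431460 - 16391633724) = √(-16391202264) = 6*I*√455311174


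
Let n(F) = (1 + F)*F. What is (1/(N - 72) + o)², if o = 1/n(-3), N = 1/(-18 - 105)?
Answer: 65918161/2824072164 ≈ 0.023342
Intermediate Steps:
N = -1/123 (N = 1/(-123) = -1/123 ≈ -0.0081301)
n(F) = F*(1 + F)
o = ⅙ (o = 1/(-3*(1 - 3)) = 1/(-3*(-2)) = 1/6 = ⅙ ≈ 0.16667)
(1/(N - 72) + o)² = (1/(-1/123 - 72) + ⅙)² = (1/(-8857/123) + ⅙)² = (-123/8857 + ⅙)² = (8119/53142)² = 65918161/2824072164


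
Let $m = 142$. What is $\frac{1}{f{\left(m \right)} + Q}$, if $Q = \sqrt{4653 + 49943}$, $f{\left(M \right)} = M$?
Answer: $- \frac{71}{17216} + \frac{\sqrt{13649}}{17216} \approx 0.002662$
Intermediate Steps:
$Q = 2 \sqrt{13649}$ ($Q = \sqrt{54596} = 2 \sqrt{13649} \approx 233.66$)
$\frac{1}{f{\left(m \right)} + Q} = \frac{1}{142 + 2 \sqrt{13649}}$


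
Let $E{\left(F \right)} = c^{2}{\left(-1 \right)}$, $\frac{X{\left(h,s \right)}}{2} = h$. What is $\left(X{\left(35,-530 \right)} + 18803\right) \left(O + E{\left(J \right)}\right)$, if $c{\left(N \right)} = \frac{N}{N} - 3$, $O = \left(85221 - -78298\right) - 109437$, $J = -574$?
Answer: $1020765078$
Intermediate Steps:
$X{\left(h,s \right)} = 2 h$
$O = 54082$ ($O = \left(85221 + 78298\right) - 109437 = 163519 - 109437 = 54082$)
$c{\left(N \right)} = -2$ ($c{\left(N \right)} = 1 - 3 = -2$)
$E{\left(F \right)} = 4$ ($E{\left(F \right)} = \left(-2\right)^{2} = 4$)
$\left(X{\left(35,-530 \right)} + 18803\right) \left(O + E{\left(J \right)}\right) = \left(2 \cdot 35 + 18803\right) \left(54082 + 4\right) = \left(70 + 18803\right) 54086 = 18873 \cdot 54086 = 1020765078$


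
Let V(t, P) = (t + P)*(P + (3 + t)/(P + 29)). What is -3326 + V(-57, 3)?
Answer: -27175/8 ≈ -3396.9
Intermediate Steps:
V(t, P) = (P + t)*(P + (3 + t)/(29 + P))
-3326 + V(-57, 3) = -3326 + (3³ + (-57)² + 3*3 + 3*(-57) + 29*3² - 57*3² + 30*3*(-57))/(29 + 3) = -3326 + (27 + 3249 + 9 - 171 + 29*9 - 57*9 - 5130)/32 = -3326 + (27 + 3249 + 9 - 171 + 261 - 513 - 5130)/32 = -3326 + (1/32)*(-2268) = -3326 - 567/8 = -27175/8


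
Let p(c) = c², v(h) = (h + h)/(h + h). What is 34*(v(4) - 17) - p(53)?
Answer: -3353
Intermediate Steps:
v(h) = 1 (v(h) = (2*h)/((2*h)) = (2*h)*(1/(2*h)) = 1)
34*(v(4) - 17) - p(53) = 34*(1 - 17) - 1*53² = 34*(-16) - 1*2809 = -544 - 2809 = -3353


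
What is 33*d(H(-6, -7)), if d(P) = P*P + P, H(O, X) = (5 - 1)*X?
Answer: 24948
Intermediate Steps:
H(O, X) = 4*X
d(P) = P + P**2 (d(P) = P**2 + P = P + P**2)
33*d(H(-6, -7)) = 33*((4*(-7))*(1 + 4*(-7))) = 33*(-28*(1 - 28)) = 33*(-28*(-27)) = 33*756 = 24948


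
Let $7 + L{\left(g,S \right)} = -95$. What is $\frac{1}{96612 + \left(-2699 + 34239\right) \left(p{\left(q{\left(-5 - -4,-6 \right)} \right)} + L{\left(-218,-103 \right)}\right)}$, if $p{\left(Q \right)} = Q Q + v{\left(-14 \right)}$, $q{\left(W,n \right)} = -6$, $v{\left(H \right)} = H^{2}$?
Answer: $\frac{1}{4196812} \approx 2.3828 \cdot 10^{-7}$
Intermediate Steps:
$L{\left(g,S \right)} = -102$ ($L{\left(g,S \right)} = -7 - 95 = -102$)
$p{\left(Q \right)} = 196 + Q^{2}$ ($p{\left(Q \right)} = Q Q + \left(-14\right)^{2} = Q^{2} + 196 = 196 + Q^{2}$)
$\frac{1}{96612 + \left(-2699 + 34239\right) \left(p{\left(q{\left(-5 - -4,-6 \right)} \right)} + L{\left(-218,-103 \right)}\right)} = \frac{1}{96612 + \left(-2699 + 34239\right) \left(\left(196 + \left(-6\right)^{2}\right) - 102\right)} = \frac{1}{96612 + 31540 \left(\left(196 + 36\right) - 102\right)} = \frac{1}{96612 + 31540 \left(232 - 102\right)} = \frac{1}{96612 + 31540 \cdot 130} = \frac{1}{96612 + 4100200} = \frac{1}{4196812}$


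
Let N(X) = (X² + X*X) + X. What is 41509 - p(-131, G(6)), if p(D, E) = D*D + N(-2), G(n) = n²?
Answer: 24342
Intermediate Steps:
N(X) = X + 2*X² (N(X) = (X² + X²) + X = 2*X² + X = X + 2*X²)
p(D, E) = 6 + D² (p(D, E) = D*D - 2*(1 + 2*(-2)) = D² - 2*(1 - 4) = D² - 2*(-3) = D² + 6 = 6 + D²)
41509 - p(-131, G(6)) = 41509 - (6 + (-131)²) = 41509 - (6 + 17161) = 41509 - 1*17167 = 41509 - 17167 = 24342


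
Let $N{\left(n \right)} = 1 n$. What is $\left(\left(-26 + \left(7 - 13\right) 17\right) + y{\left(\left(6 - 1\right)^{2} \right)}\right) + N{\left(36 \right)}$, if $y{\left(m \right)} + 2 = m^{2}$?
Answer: $531$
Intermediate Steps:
$N{\left(n \right)} = n$
$y{\left(m \right)} = -2 + m^{2}$
$\left(\left(-26 + \left(7 - 13\right) 17\right) + y{\left(\left(6 - 1\right)^{2} \right)}\right) + N{\left(36 \right)} = \left(\left(-26 + \left(7 - 13\right) 17\right) - \left(2 - \left(\left(6 - 1\right)^{2}\right)^{2}\right)\right) + 36 = \left(\left(-26 + \left(7 - 13\right) 17\right) - \left(2 - \left(5^{2}\right)^{2}\right)\right) + 36 = \left(\left(-26 - 102\right) - \left(2 - 25^{2}\right)\right) + 36 = \left(\left(-26 - 102\right) + \left(-2 + 625\right)\right) + 36 = \left(-128 + 623\right) + 36 = 495 + 36 = 531$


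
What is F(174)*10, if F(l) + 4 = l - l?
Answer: -40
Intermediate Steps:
F(l) = -4 (F(l) = -4 + (l - l) = -4 + 0 = -4)
F(174)*10 = -4*10 = -40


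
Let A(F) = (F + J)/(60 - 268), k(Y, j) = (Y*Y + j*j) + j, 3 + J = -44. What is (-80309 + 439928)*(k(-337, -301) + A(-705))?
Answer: 73316466072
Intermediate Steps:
J = -47 (J = -3 - 44 = -47)
k(Y, j) = j + Y**2 + j**2 (k(Y, j) = (Y**2 + j**2) + j = j + Y**2 + j**2)
A(F) = 47/208 - F/208 (A(F) = (F - 47)/(60 - 268) = (-47 + F)/(-208) = (-47 + F)*(-1/208) = 47/208 - F/208)
(-80309 + 439928)*(k(-337, -301) + A(-705)) = (-80309 + 439928)*((-301 + (-337)**2 + (-301)**2) + (47/208 - 1/208*(-705))) = 359619*((-301 + 113569 + 90601) + (47/208 + 705/208)) = 359619*(203869 + 47/13) = 359619*(2650344/13) = 73316466072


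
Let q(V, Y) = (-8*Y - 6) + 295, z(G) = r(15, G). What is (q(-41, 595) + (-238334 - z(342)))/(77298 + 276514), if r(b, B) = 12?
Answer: -242817/353812 ≈ -0.68629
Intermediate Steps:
z(G) = 12
q(V, Y) = 289 - 8*Y (q(V, Y) = (-6 - 8*Y) + 295 = 289 - 8*Y)
(q(-41, 595) + (-238334 - z(342)))/(77298 + 276514) = ((289 - 8*595) + (-238334 - 1*12))/(77298 + 276514) = ((289 - 4760) + (-238334 - 12))/353812 = (-4471 - 238346)*(1/353812) = -242817*1/353812 = -242817/353812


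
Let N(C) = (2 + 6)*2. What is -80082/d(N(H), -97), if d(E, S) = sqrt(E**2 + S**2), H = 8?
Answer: -80082*sqrt(9665)/9665 ≈ -814.58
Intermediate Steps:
N(C) = 16 (N(C) = 8*2 = 16)
-80082/d(N(H), -97) = -80082/sqrt(16**2 + (-97)**2) = -80082/sqrt(256 + 9409) = -80082*sqrt(9665)/9665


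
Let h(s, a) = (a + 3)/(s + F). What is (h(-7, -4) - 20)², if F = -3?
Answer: 39601/100 ≈ 396.01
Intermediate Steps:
h(s, a) = (3 + a)/(-3 + s) (h(s, a) = (a + 3)/(s - 3) = (3 + a)/(-3 + s))
(h(-7, -4) - 20)² = ((3 - 4)/(-3 - 7) - 20)² = (-1/(-10) - 20)² = (-⅒*(-1) - 20)² = (⅒ - 20)² = (-199/10)² = 39601/100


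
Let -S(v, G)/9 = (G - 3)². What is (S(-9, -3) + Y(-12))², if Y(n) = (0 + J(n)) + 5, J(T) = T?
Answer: 109561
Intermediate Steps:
S(v, G) = -9*(-3 + G)² (S(v, G) = -9*(G - 3)² = -9*(-3 + G)²)
Y(n) = 5 + n (Y(n) = (0 + n) + 5 = n + 5 = 5 + n)
(S(-9, -3) + Y(-12))² = (-9*(-3 - 3)² + (5 - 12))² = (-9*(-6)² - 7)² = (-9*36 - 7)² = (-324 - 7)² = (-331)² = 109561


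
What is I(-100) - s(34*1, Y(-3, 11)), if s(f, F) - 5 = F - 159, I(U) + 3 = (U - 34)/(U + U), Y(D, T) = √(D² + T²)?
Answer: 15167/100 - √130 ≈ 140.27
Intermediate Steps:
I(U) = -3 + (-34 + U)/(2*U) (I(U) = -3 + (U - 34)/(U + U) = -3 + (-34 + U)/((2*U)) = -3 + (-34 + U)*(1/(2*U)) = -3 + (-34 + U)/(2*U))
s(f, F) = -154 + F (s(f, F) = 5 + (F - 159) = 5 + (-159 + F) = -154 + F)
I(-100) - s(34*1, Y(-3, 11)) = (-5/2 - 17/(-100)) - (-154 + √((-3)² + 11²)) = (-5/2 - 17*(-1/100)) - (-154 + √(9 + 121)) = (-5/2 + 17/100) - (-154 + √130) = -233/100 + (154 - √130) = 15167/100 - √130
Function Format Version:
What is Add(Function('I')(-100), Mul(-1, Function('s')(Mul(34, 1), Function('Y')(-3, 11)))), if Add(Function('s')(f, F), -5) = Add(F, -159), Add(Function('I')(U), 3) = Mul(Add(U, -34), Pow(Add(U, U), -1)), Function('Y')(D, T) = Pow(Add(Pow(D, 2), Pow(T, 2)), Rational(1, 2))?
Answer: Add(Rational(15167, 100), Mul(-1, Pow(130, Rational(1, 2)))) ≈ 140.27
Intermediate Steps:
Function('I')(U) = Add(-3, Mul(Rational(1, 2), Pow(U, -1), Add(-34, U))) (Function('I')(U) = Add(-3, Mul(Add(U, -34), Pow(Add(U, U), -1))) = Add(-3, Mul(Add(-34, U), Pow(Mul(2, U), -1))) = Add(-3, Mul(Add(-34, U), Mul(Rational(1, 2), Pow(U, -1)))) = Add(-3, Mul(Rational(1, 2), Pow(U, -1), Add(-34, U))))
Function('s')(f, F) = Add(-154, F) (Function('s')(f, F) = Add(5, Add(F, -159)) = Add(5, Add(-159, F)) = Add(-154, F))
Add(Function('I')(-100), Mul(-1, Function('s')(Mul(34, 1), Function('Y')(-3, 11)))) = Add(Add(Rational(-5, 2), Mul(-17, Pow(-100, -1))), Mul(-1, Add(-154, Pow(Add(Pow(-3, 2), Pow(11, 2)), Rational(1, 2))))) = Add(Add(Rational(-5, 2), Mul(-17, Rational(-1, 100))), Mul(-1, Add(-154, Pow(Add(9, 121), Rational(1, 2))))) = Add(Add(Rational(-5, 2), Rational(17, 100)), Mul(-1, Add(-154, Pow(130, Rational(1, 2))))) = Add(Rational(-233, 100), Add(154, Mul(-1, Pow(130, Rational(1, 2))))) = Add(Rational(15167, 100), Mul(-1, Pow(130, Rational(1, 2))))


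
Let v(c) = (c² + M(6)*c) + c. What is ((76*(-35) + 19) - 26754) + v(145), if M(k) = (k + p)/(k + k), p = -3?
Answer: -32755/4 ≈ -8188.8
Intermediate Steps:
M(k) = (-3 + k)/(2*k) (M(k) = (k - 3)/(k + k) = (-3 + k)/((2*k)) = (-3 + k)*(1/(2*k)) = (-3 + k)/(2*k))
v(c) = c² + 5*c/4 (v(c) = (c² + ((½)*(-3 + 6)/6)*c) + c = (c² + ((½)*(⅙)*3)*c) + c = (c² + c/4) + c = c² + 5*c/4)
((76*(-35) + 19) - 26754) + v(145) = ((76*(-35) + 19) - 26754) + (¼)*145*(5 + 4*145) = ((-2660 + 19) - 26754) + (¼)*145*(5 + 580) = (-2641 - 26754) + (¼)*145*585 = -29395 + 84825/4 = -32755/4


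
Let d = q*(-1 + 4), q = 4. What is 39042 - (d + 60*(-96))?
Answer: 44790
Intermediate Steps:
d = 12 (d = 4*(-1 + 4) = 4*3 = 12)
39042 - (d + 60*(-96)) = 39042 - (12 + 60*(-96)) = 39042 - (12 - 5760) = 39042 - 1*(-5748) = 39042 + 5748 = 44790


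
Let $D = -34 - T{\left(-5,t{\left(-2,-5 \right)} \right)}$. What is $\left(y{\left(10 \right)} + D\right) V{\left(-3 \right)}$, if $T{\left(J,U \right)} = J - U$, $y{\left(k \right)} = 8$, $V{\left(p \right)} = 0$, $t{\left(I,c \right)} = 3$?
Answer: $0$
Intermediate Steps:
$D = -26$ ($D = -34 - \left(-5 - 3\right) = -34 - -8 = -34 + 8 = -26$)
$\left(y{\left(10 \right)} + D\right) V{\left(-3 \right)} = \left(8 - 26\right) 0 = \left(-18\right) 0 = 0$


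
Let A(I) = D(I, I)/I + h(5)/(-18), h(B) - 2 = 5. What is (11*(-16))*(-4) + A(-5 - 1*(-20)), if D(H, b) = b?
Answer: 12683/18 ≈ 704.61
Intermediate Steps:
h(B) = 7 (h(B) = 2 + 5 = 7)
A(I) = 11/18 (A(I) = I/I + 7/(-18) = 1 + 7*(-1/18) = 1 - 7/18 = 11/18)
(11*(-16))*(-4) + A(-5 - 1*(-20)) = (11*(-16))*(-4) + 11/18 = -176*(-4) + 11/18 = 704 + 11/18 = 12683/18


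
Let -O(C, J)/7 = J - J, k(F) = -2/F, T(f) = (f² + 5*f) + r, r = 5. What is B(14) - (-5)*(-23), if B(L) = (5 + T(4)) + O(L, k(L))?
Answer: -69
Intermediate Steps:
T(f) = 5 + f² + 5*f (T(f) = (f² + 5*f) + 5 = 5 + f² + 5*f)
O(C, J) = 0 (O(C, J) = -7*(J - J) = -7*0 = 0)
B(L) = 46 (B(L) = (5 + (5 + 4² + 5*4)) + 0 = (5 + (5 + 16 + 20)) + 0 = (5 + 41) + 0 = 46 + 0 = 46)
B(14) - (-5)*(-23) = 46 - (-5)*(-23) = 46 - 1*115 = 46 - 115 = -69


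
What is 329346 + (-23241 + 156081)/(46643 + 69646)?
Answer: 1418498142/4307 ≈ 3.2935e+5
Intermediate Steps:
329346 + (-23241 + 156081)/(46643 + 69646) = 329346 + 132840/116289 = 329346 + 132840*(1/116289) = 329346 + 4920/4307 = 1418498142/4307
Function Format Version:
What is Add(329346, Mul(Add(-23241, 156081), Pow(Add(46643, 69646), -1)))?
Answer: Rational(1418498142, 4307) ≈ 3.2935e+5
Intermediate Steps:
Add(329346, Mul(Add(-23241, 156081), Pow(Add(46643, 69646), -1))) = Add(329346, Mul(132840, Pow(116289, -1))) = Add(329346, Mul(132840, Rational(1, 116289))) = Add(329346, Rational(4920, 4307)) = Rational(1418498142, 4307)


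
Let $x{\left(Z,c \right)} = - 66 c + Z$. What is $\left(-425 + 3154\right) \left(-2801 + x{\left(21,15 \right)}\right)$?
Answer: $-10288330$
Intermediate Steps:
$x{\left(Z,c \right)} = Z - 66 c$
$\left(-425 + 3154\right) \left(-2801 + x{\left(21,15 \right)}\right) = \left(-425 + 3154\right) \left(-2801 + \left(21 - 990\right)\right) = 2729 \left(-2801 + \left(21 - 990\right)\right) = 2729 \left(-2801 - 969\right) = 2729 \left(-3770\right) = -10288330$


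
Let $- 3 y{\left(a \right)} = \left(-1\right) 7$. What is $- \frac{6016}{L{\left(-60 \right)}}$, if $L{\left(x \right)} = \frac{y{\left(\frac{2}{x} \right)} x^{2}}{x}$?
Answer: $\frac{1504}{35} \approx 42.971$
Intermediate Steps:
$y{\left(a \right)} = \frac{7}{3}$ ($y{\left(a \right)} = - \frac{\left(-1\right) 7}{3} = \left(- \frac{1}{3}\right) \left(-7\right) = \frac{7}{3}$)
$L{\left(x \right)} = \frac{7 x}{3}$ ($L{\left(x \right)} = \frac{\frac{7}{3} x^{2}}{x} = \frac{7 x}{3}$)
$- \frac{6016}{L{\left(-60 \right)}} = - \frac{6016}{\frac{7}{3} \left(-60\right)} = - \frac{6016}{-140} = \left(-6016\right) \left(- \frac{1}{140}\right) = \frac{1504}{35}$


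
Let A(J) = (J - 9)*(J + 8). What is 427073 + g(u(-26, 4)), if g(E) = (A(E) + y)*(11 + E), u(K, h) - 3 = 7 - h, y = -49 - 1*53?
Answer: 424625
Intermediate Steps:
y = -102 (y = -49 - 53 = -102)
A(J) = (-9 + J)*(8 + J)
u(K, h) = 10 - h (u(K, h) = 3 + (7 - h) = 10 - h)
g(E) = (11 + E)*(-174 + E**2 - E) (g(E) = ((-72 + E**2 - E) - 102)*(11 + E) = (-174 + E**2 - E)*(11 + E) = (11 + E)*(-174 + E**2 - E))
427073 + g(u(-26, 4)) = 427073 + (-1914 + (10 - 1*4)**3 - 185*(10 - 1*4) + 10*(10 - 1*4)**2) = 427073 + (-1914 + (10 - 4)**3 - 185*(10 - 4) + 10*(10 - 4)**2) = 427073 + (-1914 + 6**3 - 185*6 + 10*6**2) = 427073 + (-1914 + 216 - 1110 + 10*36) = 427073 + (-1914 + 216 - 1110 + 360) = 427073 - 2448 = 424625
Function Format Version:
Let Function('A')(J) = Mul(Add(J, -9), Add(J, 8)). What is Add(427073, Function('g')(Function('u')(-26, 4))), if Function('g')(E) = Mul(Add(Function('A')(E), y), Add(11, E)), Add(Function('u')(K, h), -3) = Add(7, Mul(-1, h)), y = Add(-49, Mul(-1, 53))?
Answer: 424625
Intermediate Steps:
y = -102 (y = Add(-49, -53) = -102)
Function('A')(J) = Mul(Add(-9, J), Add(8, J))
Function('u')(K, h) = Add(10, Mul(-1, h)) (Function('u')(K, h) = Add(3, Add(7, Mul(-1, h))) = Add(10, Mul(-1, h)))
Function('g')(E) = Mul(Add(11, E), Add(-174, Pow(E, 2), Mul(-1, E))) (Function('g')(E) = Mul(Add(Add(-72, Pow(E, 2), Mul(-1, E)), -102), Add(11, E)) = Mul(Add(-174, Pow(E, 2), Mul(-1, E)), Add(11, E)) = Mul(Add(11, E), Add(-174, Pow(E, 2), Mul(-1, E))))
Add(427073, Function('g')(Function('u')(-26, 4))) = Add(427073, Add(-1914, Pow(Add(10, Mul(-1, 4)), 3), Mul(-185, Add(10, Mul(-1, 4))), Mul(10, Pow(Add(10, Mul(-1, 4)), 2)))) = Add(427073, Add(-1914, Pow(Add(10, -4), 3), Mul(-185, Add(10, -4)), Mul(10, Pow(Add(10, -4), 2)))) = Add(427073, Add(-1914, Pow(6, 3), Mul(-185, 6), Mul(10, Pow(6, 2)))) = Add(427073, Add(-1914, 216, -1110, Mul(10, 36))) = Add(427073, Add(-1914, 216, -1110, 360)) = Add(427073, -2448) = 424625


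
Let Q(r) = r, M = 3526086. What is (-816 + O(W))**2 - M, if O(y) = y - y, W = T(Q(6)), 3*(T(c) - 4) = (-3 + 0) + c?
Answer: -2860230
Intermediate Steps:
T(c) = 3 + c/3 (T(c) = 4 + ((-3 + 0) + c)/3 = 4 + (-3 + c)/3 = 4 + (-1 + c/3) = 3 + c/3)
W = 5 (W = 3 + (1/3)*6 = 3 + 2 = 5)
O(y) = 0
(-816 + O(W))**2 - M = (-816 + 0)**2 - 1*3526086 = (-816)**2 - 3526086 = 665856 - 3526086 = -2860230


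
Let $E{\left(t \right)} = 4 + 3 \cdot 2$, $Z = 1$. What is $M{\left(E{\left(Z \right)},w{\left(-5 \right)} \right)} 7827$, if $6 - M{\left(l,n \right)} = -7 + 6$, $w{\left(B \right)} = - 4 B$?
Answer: $54789$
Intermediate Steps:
$E{\left(t \right)} = 10$ ($E{\left(t \right)} = 4 + 6 = 10$)
$M{\left(l,n \right)} = 7$ ($M{\left(l,n \right)} = 6 - \left(-7 + 6\right) = 6 - -1 = 6 + 1 = 7$)
$M{\left(E{\left(Z \right)},w{\left(-5 \right)} \right)} 7827 = 7 \cdot 7827 = 54789$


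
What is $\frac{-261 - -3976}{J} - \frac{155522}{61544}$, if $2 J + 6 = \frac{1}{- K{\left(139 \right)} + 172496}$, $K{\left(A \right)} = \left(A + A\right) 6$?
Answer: $- \frac{39137126233767}{31540284524} \approx -1240.9$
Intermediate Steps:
$K{\left(A \right)} = 12 A$ ($K{\left(A \right)} = 2 A 6 = 12 A$)
$J = - \frac{1024967}{341656}$ ($J = -3 + \frac{1}{2 \left(- 12 \cdot 139 + 172496\right)} = -3 + \frac{1}{2 \left(\left(-1\right) 1668 + 172496\right)} = -3 + \frac{1}{2 \left(-1668 + 172496\right)} = -3 + \frac{1}{2 \cdot 170828} = -3 + \frac{1}{2} \cdot \frac{1}{170828} = -3 + \frac{1}{341656} = - \frac{1024967}{341656} \approx -3.0$)
$\frac{-261 - -3976}{J} - \frac{155522}{61544} = \frac{-261 - -3976}{- \frac{1024967}{341656}} - \frac{155522}{61544} = \left(-261 + 3976\right) \left(- \frac{341656}{1024967}\right) - \frac{77761}{30772} = 3715 \left(- \frac{341656}{1024967}\right) - \frac{77761}{30772} = - \frac{1269252040}{1024967} - \frac{77761}{30772} = - \frac{39137126233767}{31540284524}$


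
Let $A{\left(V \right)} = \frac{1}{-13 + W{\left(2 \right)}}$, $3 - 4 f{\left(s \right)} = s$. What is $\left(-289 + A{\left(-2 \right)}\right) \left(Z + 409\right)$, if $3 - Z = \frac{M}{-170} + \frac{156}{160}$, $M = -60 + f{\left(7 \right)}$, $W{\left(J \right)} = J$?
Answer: $- \frac{44401227}{374} \approx -1.1872 \cdot 10^{5}$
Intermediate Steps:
$f{\left(s \right)} = \frac{3}{4} - \frac{s}{4}$
$A{\left(V \right)} = - \frac{1}{11}$ ($A{\left(V \right)} = \frac{1}{-13 + 2} = \frac{1}{-11} = - \frac{1}{11}$)
$M = -61$ ($M = -60 + \left(\frac{3}{4} - \frac{7}{4}\right) = -60 - 1 = -61$)
$Z = \frac{1133}{680}$ ($Z = 3 - \left(- \frac{61}{-170} + \frac{156}{160}\right) = 3 - \left(\left(-61\right) \left(- \frac{1}{170}\right) + 156 \cdot \frac{1}{160}\right) = 3 - \left(\frac{61}{170} + \frac{39}{40}\right) = 3 - \frac{907}{680} = \frac{1133}{680} \approx 1.6662$)
$\left(-289 + A{\left(-2 \right)}\right) \left(Z + 409\right) = \left(-289 - \frac{1}{11}\right) \left(\frac{1133}{680} + 409\right) = \left(- \frac{3180}{11}\right) \frac{279253}{680} = - \frac{44401227}{374}$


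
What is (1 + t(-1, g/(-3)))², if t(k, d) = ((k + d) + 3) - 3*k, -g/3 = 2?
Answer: 64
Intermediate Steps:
g = -6 (g = -3*2 = -6)
t(k, d) = 3 + d - 2*k (t(k, d) = ((d + k) + 3) - 3*k = (3 + d + k) - 3*k = 3 + d - 2*k)
(1 + t(-1, g/(-3)))² = (1 + (3 - 6/(-3) - 2*(-1)))² = (1 + (3 - 6*(-⅓) + 2))² = (1 + (3 + 2 + 2))² = (1 + 7)² = 8² = 64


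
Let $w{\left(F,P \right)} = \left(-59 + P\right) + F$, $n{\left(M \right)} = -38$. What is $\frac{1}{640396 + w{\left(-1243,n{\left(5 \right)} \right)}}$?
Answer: $\frac{1}{639056} \approx 1.5648 \cdot 10^{-6}$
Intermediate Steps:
$w{\left(F,P \right)} = -59 + F + P$
$\frac{1}{640396 + w{\left(-1243,n{\left(5 \right)} \right)}} = \frac{1}{640396 - 1340} = \frac{1}{639056}$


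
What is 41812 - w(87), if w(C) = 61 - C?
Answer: 41838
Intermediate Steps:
41812 - w(87) = 41812 - (61 - 1*87) = 41812 - (61 - 87) = 41812 - 1*(-26) = 41812 + 26 = 41838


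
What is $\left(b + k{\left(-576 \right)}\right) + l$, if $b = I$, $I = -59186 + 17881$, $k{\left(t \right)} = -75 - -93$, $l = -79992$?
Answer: $-121279$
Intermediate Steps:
$k{\left(t \right)} = 18$ ($k{\left(t \right)} = -75 + 93 = 18$)
$I = -41305$
$b = -41305$
$\left(b + k{\left(-576 \right)}\right) + l = \left(-41305 + 18\right) - 79992 = -41287 - 79992 = -121279$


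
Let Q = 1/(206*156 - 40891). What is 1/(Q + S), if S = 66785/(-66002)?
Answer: -577847510/584768677 ≈ -0.98816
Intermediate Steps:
Q = -1/8755 (Q = 1/(32136 - 40891) = 1/(-8755) = -1/8755 ≈ -0.00011422)
S = -66785/66002 (S = 66785*(-1/66002) = -66785/66002 ≈ -1.0119)
1/(Q + S) = 1/(-1/8755 - 66785/66002) = 1/(-584768677/577847510) = -577847510/584768677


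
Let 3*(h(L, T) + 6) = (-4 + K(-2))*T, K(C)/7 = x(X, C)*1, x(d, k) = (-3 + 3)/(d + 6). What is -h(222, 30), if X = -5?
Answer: 46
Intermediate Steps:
x(d, k) = 0 (x(d, k) = 0/(6 + d) = 0)
K(C) = 0 (K(C) = 7*(0*1) = 7*0 = 0)
h(L, T) = -6 - 4*T/3 (h(L, T) = -6 + ((-4 + 0)*T)/3 = -6 + (-4*T)/3 = -6 - 4*T/3)
-h(222, 30) = -(-6 - 4/3*30) = -(-6 - 40) = -1*(-46) = 46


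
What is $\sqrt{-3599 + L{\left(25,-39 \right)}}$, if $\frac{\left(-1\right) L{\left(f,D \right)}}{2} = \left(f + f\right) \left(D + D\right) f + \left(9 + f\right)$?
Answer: $\sqrt{191333} \approx 437.42$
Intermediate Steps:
$L{\left(f,D \right)} = -18 - 2 f - 8 D f^{2}$ ($L{\left(f,D \right)} = - 2 \left(\left(f + f\right) \left(D + D\right) f + \left(9 + f\right)\right) = - 2 \left(2 f 2 D f + \left(9 + f\right)\right) = - 2 \left(4 D f f + \left(9 + f\right)\right) = - 2 \left(4 D f^{2} + \left(9 + f\right)\right) = - 2 \left(9 + f + 4 D f^{2}\right) = -18 - 2 f - 8 D f^{2}$)
$\sqrt{-3599 + L{\left(25,-39 \right)}} = \sqrt{-3599 - \left(68 - 195000\right)} = \sqrt{-3599 - -194932} = \sqrt{-3599 + 194932} = \sqrt{191333}$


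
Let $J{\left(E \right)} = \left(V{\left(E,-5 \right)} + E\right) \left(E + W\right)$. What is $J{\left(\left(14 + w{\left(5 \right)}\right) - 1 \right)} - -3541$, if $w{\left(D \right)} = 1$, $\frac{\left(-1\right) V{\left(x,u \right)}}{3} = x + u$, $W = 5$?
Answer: $3294$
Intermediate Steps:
$V{\left(x,u \right)} = - 3 u - 3 x$ ($V{\left(x,u \right)} = - 3 \left(x + u\right) = - 3 \left(u + x\right) = - 3 u - 3 x$)
$J{\left(E \right)} = \left(5 + E\right) \left(15 - 2 E\right)$ ($J{\left(E \right)} = \left(\left(\left(-3\right) \left(-5\right) - 3 E\right) + E\right) \left(E + 5\right) = \left(\left(15 - 3 E\right) + E\right) \left(5 + E\right) = \left(15 - 2 E\right) \left(5 + E\right) = \left(5 + E\right) \left(15 - 2 E\right)$)
$J{\left(\left(14 + w{\left(5 \right)}\right) - 1 \right)} - -3541 = \left(75 - 2 \left(\left(14 + 1\right) - 1\right)^{2} + 5 \left(\left(14 + 1\right) - 1\right)\right) - -3541 = \left(75 - 2 \left(15 - 1\right)^{2} + 5 \left(15 - 1\right)\right) + 3541 = \left(75 - 2 \cdot 14^{2} + 5 \cdot 14\right) + 3541 = \left(75 - 392 + 70\right) + 3541 = -247 + 3541 = 3294$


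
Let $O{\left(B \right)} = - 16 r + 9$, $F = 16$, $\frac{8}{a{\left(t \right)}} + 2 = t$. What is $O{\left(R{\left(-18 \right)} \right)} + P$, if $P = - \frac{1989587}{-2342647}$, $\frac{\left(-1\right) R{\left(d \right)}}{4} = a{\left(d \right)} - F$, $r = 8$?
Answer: $- \frac{276785406}{2342647} \approx -118.15$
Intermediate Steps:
$a{\left(t \right)} = \frac{8}{-2 + t}$
$R{\left(d \right)} = 64 - \frac{32}{-2 + d}$ ($R{\left(d \right)} = - 4 \left(\frac{8}{-2 + d} - 16\right) = - 4 \left(-16 + \frac{8}{-2 + d}\right) = 64 - \frac{32}{-2 + d}$)
$O{\left(B \right)} = -119$ ($O{\left(B \right)} = \left(-16\right) 8 + 9 = -128 + 9 = -119$)
$P = \frac{1989587}{2342647}$ ($P = \left(-1989587\right) \left(- \frac{1}{2342647}\right) = \frac{1989587}{2342647} \approx 0.84929$)
$O{\left(R{\left(-18 \right)} \right)} + P = -119 + \frac{1989587}{2342647} = - \frac{276785406}{2342647}$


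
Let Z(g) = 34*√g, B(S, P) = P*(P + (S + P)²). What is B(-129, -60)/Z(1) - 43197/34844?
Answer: -37277890869/592348 ≈ -62932.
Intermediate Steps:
B(S, P) = P*(P + (P + S)²)
B(-129, -60)/Z(1) - 43197/34844 = (-60*(-60 + (-60 - 129)²))/((34*√1)) - 43197/34844 = (-60*(-60 + (-189)²))/((34*1)) - 43197*1/34844 = -60*(-60 + 35721)/34 - 43197/34844 = -60*35661*(1/34) - 43197/34844 = -2139660*1/34 - 43197/34844 = -1069830/17 - 43197/34844 = -37277890869/592348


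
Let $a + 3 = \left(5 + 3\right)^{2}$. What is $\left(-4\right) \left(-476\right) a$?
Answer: $116144$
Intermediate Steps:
$a = 61$ ($a = -3 + \left(5 + 3\right)^{2} = -3 + 8^{2} = -3 + 64 = 61$)
$\left(-4\right) \left(-476\right) a = \left(-4\right) \left(-476\right) 61 = 1904 \cdot 61 = 116144$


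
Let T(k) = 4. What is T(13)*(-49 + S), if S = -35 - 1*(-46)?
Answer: -152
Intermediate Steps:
S = 11 (S = -35 + 46 = 11)
T(13)*(-49 + S) = 4*(-49 + 11) = 4*(-38) = -152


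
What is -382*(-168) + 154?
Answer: 64330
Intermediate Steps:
-382*(-168) + 154 = 64176 + 154 = 64330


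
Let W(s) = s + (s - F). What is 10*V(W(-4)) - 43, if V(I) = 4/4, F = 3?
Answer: -33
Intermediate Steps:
W(s) = -3 + 2*s (W(s) = s + (s - 1*3) = s + (s - 3) = s + (-3 + s) = -3 + 2*s)
V(I) = 1 (V(I) = 4*(¼) = 1)
10*V(W(-4)) - 43 = 10*1 - 43 = 10 - 43 = -33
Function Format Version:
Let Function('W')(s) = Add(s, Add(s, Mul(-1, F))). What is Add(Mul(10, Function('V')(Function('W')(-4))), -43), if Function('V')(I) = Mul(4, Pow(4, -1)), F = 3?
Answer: -33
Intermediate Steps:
Function('W')(s) = Add(-3, Mul(2, s)) (Function('W')(s) = Add(s, Add(s, Mul(-1, 3))) = Add(s, Add(s, -3)) = Add(s, Add(-3, s)) = Add(-3, Mul(2, s)))
Function('V')(I) = 1 (Function('V')(I) = Mul(4, Rational(1, 4)) = 1)
Add(Mul(10, Function('V')(Function('W')(-4))), -43) = Add(Mul(10, 1), -43) = Add(10, -43) = -33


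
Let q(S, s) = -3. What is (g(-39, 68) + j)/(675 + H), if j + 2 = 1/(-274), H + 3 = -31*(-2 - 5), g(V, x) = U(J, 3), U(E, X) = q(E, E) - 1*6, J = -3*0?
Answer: -3015/243586 ≈ -0.012378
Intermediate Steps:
J = 0
U(E, X) = -9 (U(E, X) = -3 - 1*6 = -3 - 6 = -9)
g(V, x) = -9
H = 214 (H = -3 - 31*(-2 - 5) = -3 - 31*(-7) = -3 + 217 = 214)
j = -549/274 (j = -2 + 1/(-274) = -2 - 1/274 = -549/274 ≈ -2.0037)
(g(-39, 68) + j)/(675 + H) = (-9 - 549/274)/(675 + 214) = -3015/274/889 = -3015/274*1/889 = -3015/243586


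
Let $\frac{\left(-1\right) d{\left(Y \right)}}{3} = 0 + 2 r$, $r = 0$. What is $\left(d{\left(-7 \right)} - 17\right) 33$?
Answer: $-561$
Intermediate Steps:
$d{\left(Y \right)} = 0$ ($d{\left(Y \right)} = - 3 \left(0 + 2 \cdot 0\right) = - 3 \left(0 + 0\right) = \left(-3\right) 0 = 0$)
$\left(d{\left(-7 \right)} - 17\right) 33 = \left(0 - 17\right) 33 = \left(-17\right) 33 = -561$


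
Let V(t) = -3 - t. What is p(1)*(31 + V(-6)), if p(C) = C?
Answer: 34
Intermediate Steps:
p(1)*(31 + V(-6)) = 1*(31 + (-3 - 1*(-6))) = 1*(31 + (-3 + 6)) = 1*(31 + 3) = 1*34 = 34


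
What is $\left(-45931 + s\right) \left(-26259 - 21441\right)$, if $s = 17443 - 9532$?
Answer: $1813554000$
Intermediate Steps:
$s = 7911$
$\left(-45931 + s\right) \left(-26259 - 21441\right) = \left(-45931 + 7911\right) \left(-26259 - 21441\right) = \left(-38020\right) \left(-47700\right) = 1813554000$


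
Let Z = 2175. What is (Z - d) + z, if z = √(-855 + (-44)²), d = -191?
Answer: 2366 + √1081 ≈ 2398.9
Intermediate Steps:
z = √1081 (z = √(-855 + 1936) = √1081 ≈ 32.879)
(Z - d) + z = (2175 - 1*(-191)) + √1081 = (2175 + 191) + √1081 = 2366 + √1081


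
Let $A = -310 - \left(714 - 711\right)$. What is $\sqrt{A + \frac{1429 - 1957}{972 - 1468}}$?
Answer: $\frac{i \sqrt{299770}}{31} \approx 17.662 i$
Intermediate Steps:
$A = -313$ ($A = -310 - \left(714 - 711\right) = -310 - 3 = -313$)
$\sqrt{A + \frac{1429 - 1957}{972 - 1468}} = \sqrt{-313 + \frac{1429 - 1957}{972 - 1468}} = \sqrt{-313 - \frac{528}{-496}} = \sqrt{-313 - - \frac{33}{31}} = \sqrt{-313 + \frac{33}{31}} = \sqrt{- \frac{9670}{31}} = \frac{i \sqrt{299770}}{31}$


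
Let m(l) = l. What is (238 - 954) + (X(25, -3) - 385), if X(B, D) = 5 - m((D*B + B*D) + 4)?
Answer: -950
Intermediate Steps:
X(B, D) = 1 - 2*B*D (X(B, D) = 5 - ((D*B + B*D) + 4) = 5 - ((B*D + B*D) + 4) = 5 - (2*B*D + 4) = 5 - (4 + 2*B*D) = 5 + (-4 - 2*B*D) = 1 - 2*B*D)
(238 - 954) + (X(25, -3) - 385) = (238 - 954) + ((1 - 2*25*(-3)) - 385) = -716 + ((1 + 150) - 385) = -716 + (151 - 385) = -716 - 234 = -950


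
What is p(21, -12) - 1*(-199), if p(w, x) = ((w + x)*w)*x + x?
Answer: -2081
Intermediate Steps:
p(w, x) = x + w*x*(w + x) (p(w, x) = (w*(w + x))*x + x = w*x*(w + x) + x = x + w*x*(w + x))
p(21, -12) - 1*(-199) = -12*(1 + 21**2 + 21*(-12)) - 1*(-199) = -12*(1 + 441 - 252) + 199 = -12*190 + 199 = -2280 + 199 = -2081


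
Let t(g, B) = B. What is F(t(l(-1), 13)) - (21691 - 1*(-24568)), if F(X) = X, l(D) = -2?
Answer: -46246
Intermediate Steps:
F(t(l(-1), 13)) - (21691 - 1*(-24568)) = 13 - (21691 - 1*(-24568)) = 13 - (21691 + 24568) = 13 - 1*46259 = 13 - 46259 = -46246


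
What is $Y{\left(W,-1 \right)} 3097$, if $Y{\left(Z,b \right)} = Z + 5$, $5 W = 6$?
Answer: $\frac{96007}{5} \approx 19201.0$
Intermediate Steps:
$W = \frac{6}{5}$ ($W = \frac{1}{5} \cdot 6 = \frac{6}{5} \approx 1.2$)
$Y{\left(Z,b \right)} = 5 + Z$
$Y{\left(W,-1 \right)} 3097 = \left(5 + \frac{6}{5}\right) 3097 = \frac{31}{5} \cdot 3097 = \frac{96007}{5}$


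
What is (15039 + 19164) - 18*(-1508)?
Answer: 61347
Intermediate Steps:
(15039 + 19164) - 18*(-1508) = 34203 + 27144 = 61347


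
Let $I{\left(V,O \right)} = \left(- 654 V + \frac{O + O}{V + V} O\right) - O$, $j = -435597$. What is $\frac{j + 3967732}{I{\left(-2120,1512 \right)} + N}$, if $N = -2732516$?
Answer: $- \frac{936015775}{357385988} \approx -2.6191$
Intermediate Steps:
$I{\left(V,O \right)} = - O - 654 V + \frac{O^{2}}{V}$ ($I{\left(V,O \right)} = \left(- 654 V + \frac{2 O}{2 V} O\right) - O = \left(- 654 V + 2 O \frac{1}{2 V} O\right) - O = \left(- 654 V + \frac{O}{V} O\right) - O = \left(- 654 V + \frac{O^{2}}{V}\right) - O = - O - 654 V + \frac{O^{2}}{V}$)
$\frac{j + 3967732}{I{\left(-2120,1512 \right)} + N} = \frac{-435597 + 3967732}{\left(\left(-1\right) 1512 - -1386480 + \frac{1512^{2}}{-2120}\right) - 2732516} = \frac{3532135}{\left(-1512 + 1386480 + 2286144 \left(- \frac{1}{2120}\right)\right) - 2732516} = \frac{3532135}{\left(-1512 + 1386480 - \frac{285768}{265}\right) - 2732516} = \frac{3532135}{\frac{366730752}{265} - 2732516} = \frac{3532135}{- \frac{357385988}{265}} = 3532135 \left(- \frac{265}{357385988}\right) = - \frac{936015775}{357385988}$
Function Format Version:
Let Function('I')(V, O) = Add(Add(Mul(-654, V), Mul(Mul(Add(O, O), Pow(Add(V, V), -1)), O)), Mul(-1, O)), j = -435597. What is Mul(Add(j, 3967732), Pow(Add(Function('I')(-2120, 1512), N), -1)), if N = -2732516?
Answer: Rational(-936015775, 357385988) ≈ -2.6191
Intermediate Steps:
Function('I')(V, O) = Add(Mul(-1, O), Mul(-654, V), Mul(Pow(O, 2), Pow(V, -1))) (Function('I')(V, O) = Add(Add(Mul(-654, V), Mul(Mul(Mul(2, O), Pow(Mul(2, V), -1)), O)), Mul(-1, O)) = Add(Add(Mul(-654, V), Mul(Mul(Mul(2, O), Mul(Rational(1, 2), Pow(V, -1))), O)), Mul(-1, O)) = Add(Add(Mul(-654, V), Mul(Mul(O, Pow(V, -1)), O)), Mul(-1, O)) = Add(Add(Mul(-654, V), Mul(Pow(O, 2), Pow(V, -1))), Mul(-1, O)) = Add(Mul(-1, O), Mul(-654, V), Mul(Pow(O, 2), Pow(V, -1))))
Mul(Add(j, 3967732), Pow(Add(Function('I')(-2120, 1512), N), -1)) = Mul(Add(-435597, 3967732), Pow(Add(Add(Mul(-1, 1512), Mul(-654, -2120), Mul(Pow(1512, 2), Pow(-2120, -1))), -2732516), -1)) = Mul(3532135, Pow(Add(Add(-1512, 1386480, Mul(2286144, Rational(-1, 2120))), -2732516), -1)) = Mul(3532135, Pow(Add(Add(-1512, 1386480, Rational(-285768, 265)), -2732516), -1)) = Mul(3532135, Pow(Add(Rational(366730752, 265), -2732516), -1)) = Mul(3532135, Pow(Rational(-357385988, 265), -1)) = Mul(3532135, Rational(-265, 357385988)) = Rational(-936015775, 357385988)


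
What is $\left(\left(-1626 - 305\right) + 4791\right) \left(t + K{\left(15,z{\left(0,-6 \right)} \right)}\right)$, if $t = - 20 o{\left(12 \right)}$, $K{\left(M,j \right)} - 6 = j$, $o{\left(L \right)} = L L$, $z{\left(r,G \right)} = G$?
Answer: $-8236800$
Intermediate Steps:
$o{\left(L \right)} = L^{2}$
$K{\left(M,j \right)} = 6 + j$
$t = -2880$ ($t = - 20 \cdot 12^{2} = \left(-20\right) 144 = -2880$)
$\left(\left(-1626 - 305\right) + 4791\right) \left(t + K{\left(15,z{\left(0,-6 \right)} \right)}\right) = \left(\left(-1626 - 305\right) + 4791\right) \left(-2880 + \left(6 - 6\right)\right) = \left(-1931 + 4791\right) \left(-2880 + 0\right) = 2860 \left(-2880\right) = -8236800$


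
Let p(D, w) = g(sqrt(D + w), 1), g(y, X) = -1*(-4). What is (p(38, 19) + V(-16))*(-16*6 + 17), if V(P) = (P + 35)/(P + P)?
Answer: -8611/32 ≈ -269.09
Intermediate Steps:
g(y, X) = 4
p(D, w) = 4
V(P) = (35 + P)/(2*P) (V(P) = (35 + P)/((2*P)) = (35 + P)*(1/(2*P)) = (35 + P)/(2*P))
(p(38, 19) + V(-16))*(-16*6 + 17) = (4 + (1/2)*(35 - 16)/(-16))*(-16*6 + 17) = (4 + (1/2)*(-1/16)*19)*(-96 + 17) = (4 - 19/32)*(-79) = (109/32)*(-79) = -8611/32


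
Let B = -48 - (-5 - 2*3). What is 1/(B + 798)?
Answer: 1/761 ≈ 0.0013141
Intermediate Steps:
B = -37 (B = -48 - (-5 - 6) = -48 - 1*(-11) = -48 + 11 = -37)
1/(B + 798) = 1/(-37 + 798) = 1/761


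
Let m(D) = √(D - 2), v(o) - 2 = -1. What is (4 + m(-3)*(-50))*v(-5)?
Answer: 4 - 50*I*√5 ≈ 4.0 - 111.8*I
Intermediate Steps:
v(o) = 1 (v(o) = 2 - 1 = 1)
m(D) = √(-2 + D)
(4 + m(-3)*(-50))*v(-5) = (4 + √(-2 - 3)*(-50))*1 = (4 + √(-5)*(-50))*1 = (4 + (I*√5)*(-50))*1 = (4 - 50*I*√5)*1 = 4 - 50*I*√5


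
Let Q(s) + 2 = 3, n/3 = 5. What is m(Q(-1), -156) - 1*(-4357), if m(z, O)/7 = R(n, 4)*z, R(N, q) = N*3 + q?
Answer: 4700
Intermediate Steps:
n = 15 (n = 3*5 = 15)
Q(s) = 1 (Q(s) = -2 + 3 = 1)
R(N, q) = q + 3*N (R(N, q) = 3*N + q = q + 3*N)
m(z, O) = 343*z (m(z, O) = 7*((4 + 3*15)*z) = 7*((4 + 45)*z) = 7*(49*z) = 343*z)
m(Q(-1), -156) - 1*(-4357) = 343*1 - 1*(-4357) = 343 + 4357 = 4700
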